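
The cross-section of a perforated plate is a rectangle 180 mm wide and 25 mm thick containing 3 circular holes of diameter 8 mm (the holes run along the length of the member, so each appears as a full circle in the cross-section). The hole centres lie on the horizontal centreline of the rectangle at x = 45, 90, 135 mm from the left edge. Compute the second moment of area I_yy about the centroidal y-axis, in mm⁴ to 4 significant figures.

Break the section into simple shapes (no overlaps), measuring from the bottom-left corner of the bounding box.
Plate: 180 × 25, A = 4 500 mm², x = 90 mm, Ī = 12 150 000 mm⁴.
Hole 1 (subtracted): ⌀8, A = 50.2655 mm², x = 45 mm, Ī = 201.062 mm⁴.
Hole 2 (subtracted): ⌀8, A = 50.2655 mm², x = 90 mm, Ī = 201.062 mm⁴.
Hole 3 (subtracted): ⌀8, A = 50.2655 mm², x = 135 mm, Ī = 201.062 mm⁴.
By symmetry the centroid is at mid-width, x̄ = 90 mm.
Transfer each piece to the centroidal y-axis using Ī + A·d² with d = x − 90:
  plate: d = 0 mm → contributes +12 150 000 mm⁴
  hole 1: d = -45 mm → contributes −101 989 mm⁴
  hole 2: d = 0 mm → contributes −201.062 mm⁴
  hole 3: d = 45 mm → contributes −101 989 mm⁴
Total I = 11 945 822 mm⁴.

I_yy ≈ 1.195 × 10⁷ mm⁴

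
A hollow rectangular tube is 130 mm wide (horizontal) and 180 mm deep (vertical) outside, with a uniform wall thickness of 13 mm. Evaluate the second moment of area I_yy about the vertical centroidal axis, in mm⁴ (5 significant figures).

I_yy ≈ 1.8519 × 10⁷ mm⁴

Break the section into simple shapes (no overlaps), measuring from the bottom-left corner of the bounding box.
Outer rectangle: 130 × 180, A = 23 400 mm², x = 65 mm, Ī = 32 955 000 mm⁴.
Inner void (subtracted): 104 × 154, A = 16 016 mm², x = 65 mm, Ī = 14 435 755 mm⁴.
By symmetry the centroid is at mid-width, x̄ = 65 mm.
All pieces are centred on the vertical centroidal axis, so I = ΣĪ (holes subtracted) = 18 519 245 mm⁴.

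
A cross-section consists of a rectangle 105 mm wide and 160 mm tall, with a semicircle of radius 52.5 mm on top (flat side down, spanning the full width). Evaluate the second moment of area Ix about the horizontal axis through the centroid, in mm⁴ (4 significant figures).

Decompose the section into non-overlapping parts with the origin at the bottom-left of its bounding rectangle.
Rectangular body: 105 × 160, A = 16 800 mm², y = 80 mm, Ī = 35 840 000 mm⁴.
Semicircular cap: semicircle r = 52.5, A = 4329.51 mm², y = 182.282 mm, Ī = 833 814 mm⁴.
Centroid: ȳ = ΣA·y / ΣA = 100.958 mm.
Transfer each piece to the horizontal axis through the centroid using Ī + A·d² with d = y − 100.958:
  rectangular body: d = -20.9579 mm → contributes +43 219 099 mm⁴
  semicircular cap: d = 81.3238 mm → contributes +29 467 293 mm⁴
Total I = 72 686 391 mm⁴.

Ix ≈ 7.269 × 10⁷ mm⁴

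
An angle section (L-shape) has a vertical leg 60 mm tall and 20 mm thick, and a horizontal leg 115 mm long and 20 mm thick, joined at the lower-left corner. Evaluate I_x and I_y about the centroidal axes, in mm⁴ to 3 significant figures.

Split into non-overlapping primitives; take the origin at the lower-left of the bounding box.
Vertical leg: 20 × 60, A = 1 200 mm², y = 30 mm, Ī = 360 000 mm⁴.
Horizontal leg (remainder): 95 × 20, A = 1 900 mm², y = 10 mm, Ī = 63 333 mm⁴.
Centroid: ȳ = ΣA·y / ΣA = 17.742 mm.
Transfer each piece to the centroidal x-axis using Ī + A·d² with d = y − 17.742:
  vertical leg: d = 12.258 mm → contributes +540 312 mm⁴
  horizontal leg (remainder): d = -7.7419 mm → contributes +177 215 mm⁴
Total I = 717 527 mm⁴.
For the y-axis: x̄ = 45.242 mm.
Repeating about the centroidal y-axis gives I_y = 3 900 652 mm⁴.

I_x ≈ 7.18 × 10⁵ mm⁴, I_y ≈ 3.90 × 10⁶ mm⁴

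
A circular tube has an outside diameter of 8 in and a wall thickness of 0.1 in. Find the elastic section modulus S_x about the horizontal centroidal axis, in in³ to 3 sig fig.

Treat the section as a set of non-overlapping primitives; coordinates are from the bounding-box lower-left.
Outer circle: ⌀8, A = 50.265 in², y = 4 in, Ī = 201.06 in⁴.
Bore (subtracted): ⌀7.8, A = 47.784 in², y = 4 in, Ī = 181.7 in⁴.
By symmetry the centroid is at mid-height, ȳ = 4 in.
All pieces are centred on the horizontal centroidal axis, so I = ΣĪ (holes subtracted) = 19.365 in⁴.
Extreme fibre distance c = 4 in; S = I/c = 4.8412 in³.

S_x ≈ 4.84 in³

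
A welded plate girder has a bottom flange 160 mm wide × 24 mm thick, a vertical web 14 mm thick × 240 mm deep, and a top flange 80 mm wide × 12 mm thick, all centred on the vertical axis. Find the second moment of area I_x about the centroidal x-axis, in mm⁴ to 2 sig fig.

I_x ≈ 8.0 × 10⁷ mm⁴

Break the section into simple shapes (no overlaps), measuring from the bottom-left corner of the bounding box.
Bottom plate: 160 × 24, A = 3 840 mm², y = 12 mm, Ī = 184 320 mm⁴.
Web plate: 14 × 240, A = 3 360 mm², y = 144 mm, Ī = 16 128 000 mm⁴.
Top plate: 80 × 12, A = 960 mm², y = 270 mm, Ī = 11 520 mm⁴.
Centroid: ȳ = ΣA·y / ΣA = 96.71 mm.
Transfer each piece to the centroidal x-axis using Ī + A·d² with d = y − 96.71:
  bottom plate: d = -84.71 mm → contributes +27 736 652 mm⁴
  web plate: d = 47.29 mm → contributes +23 643 425 mm⁴
  top plate: d = 173.3 mm → contributes +28 841 137 mm⁴
Total I = 80 221 214 mm⁴.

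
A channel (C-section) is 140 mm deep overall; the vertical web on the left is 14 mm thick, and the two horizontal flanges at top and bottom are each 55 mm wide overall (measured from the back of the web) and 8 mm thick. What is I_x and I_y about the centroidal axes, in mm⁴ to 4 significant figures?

Split into non-overlapping primitives; take the origin at the lower-left of the bounding box.
Web: 14 × 140, A = 1 960 mm², y = 70 mm, Ī = 3 201 333 mm⁴.
Top flange (beyond web): 41 × 8, A = 328 mm², y = 136 mm, Ī = 1749.33 mm⁴.
Bottom flange (beyond web): 41 × 8, A = 328 mm², y = 4 mm, Ī = 1749.33 mm⁴.
By symmetry the centroid is at mid-height, ȳ = 70 mm.
Transfer each piece to the centroidal x-axis using Ī + A·d² with d = y − 70:
  web: d = 0 mm → contributes +3 201 333 mm⁴
  top flange (beyond web): d = 66 mm → contributes +1 430 517 mm⁴
  bottom flange (beyond web): d = -66 mm → contributes +1 430 517 mm⁴
Total I = 6 062 368 mm⁴.
For the y-axis: x̄ = 13.896 mm.
Repeating about the centroidal y-axis gives I_y = 495 604 mm⁴.

I_x ≈ 6.062 × 10⁶ mm⁴, I_y ≈ 4.956 × 10⁵ mm⁴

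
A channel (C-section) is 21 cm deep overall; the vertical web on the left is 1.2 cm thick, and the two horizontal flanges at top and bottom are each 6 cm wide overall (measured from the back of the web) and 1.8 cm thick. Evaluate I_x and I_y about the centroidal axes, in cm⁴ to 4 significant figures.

I_x ≈ 2523 cm⁴, I_y ≈ 128.5 cm⁴

Decompose the section into non-overlapping parts with the origin at the bottom-left of its bounding rectangle.
Web: 1.2 × 21, A = 25.2 cm², y = 10.5 cm, Ī = 926.1 cm⁴.
Top flange (beyond web): 4.8 × 1.8, A = 8.64 cm², y = 20.1 cm, Ī = 2.3328 cm⁴.
Bottom flange (beyond web): 4.8 × 1.8, A = 8.64 cm², y = 0.9 cm, Ī = 2.3328 cm⁴.
By symmetry the centroid is at mid-height, ȳ = 10.5 cm.
Transfer each piece to the centroidal x-axis using Ī + A·d² with d = y − 10.5:
  web: d = 0 cm → contributes +926.1 cm⁴
  top flange (beyond web): d = 9.6 cm → contributes +798.595 cm⁴
  bottom flange (beyond web): d = -9.6 cm → contributes +798.595 cm⁴
Total I = 2523.29 cm⁴.
For the y-axis: x̄ = 1.82034 cm.
Repeating about the centroidal y-axis gives I_y = 128.459 cm⁴.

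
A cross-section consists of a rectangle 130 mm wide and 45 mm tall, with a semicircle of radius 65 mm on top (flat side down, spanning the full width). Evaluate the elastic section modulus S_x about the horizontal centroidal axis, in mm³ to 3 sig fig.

S_x ≈ 1.77 × 10⁵ mm³

Split into non-overlapping primitives; take the origin at the lower-left of the bounding box.
Rectangular body: 130 × 45, A = 5 850 mm², y = 22.5 mm, Ī = 987 188 mm⁴.
Semicircular cap: semicircle r = 65, A = 6636.6 mm², y = 72.587 mm, Ī = 1 959 230 mm⁴.
Centroid: ȳ = ΣA·y / ΣA = 49.121 mm.
Transfer each piece to the horizontal centroidal axis using Ī + A·d² with d = y − 49.121:
  rectangular body: d = -26.621 mm → contributes +5 132 977 mm⁴
  semicircular cap: d = 23.466 mm → contributes +5 613 634 mm⁴
Total I = 10 746 610 mm⁴.
Extreme fibre distance c = 60.879 mm; S = I/c = 176 524 mm³.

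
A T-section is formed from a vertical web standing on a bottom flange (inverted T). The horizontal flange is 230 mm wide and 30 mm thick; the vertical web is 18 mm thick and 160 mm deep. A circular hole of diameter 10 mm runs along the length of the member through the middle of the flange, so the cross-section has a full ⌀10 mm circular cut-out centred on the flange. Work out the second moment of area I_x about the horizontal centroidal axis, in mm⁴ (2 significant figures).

I_x ≈ 2.5 × 10⁷ mm⁴

Break the section into simple shapes (no overlaps), measuring from the bottom-left corner of the bounding box.
Flange: 230 × 30, A = 6 900 mm², y = 15 mm, Ī = 517 500 mm⁴.
Web: 18 × 160, A = 2 880 mm², y = 110 mm, Ī = 6 144 000 mm⁴.
Hole (subtracted): ⌀10, A = 78.54 mm², y = 15 mm, Ī = 490.9 mm⁴.
Centroid: ȳ = ΣA·y / ΣA = 43.2 mm.
Transfer each piece to the horizontal centroidal axis using Ī + A·d² with d = y − 43.2:
  flange: d = -28.2 mm → contributes +6 005 411 mm⁴
  web: d = 66.8 mm → contributes +18 994 505 mm⁴
  hole: d = -28.2 mm → contributes −62 957 mm⁴
Total I = 24 936 958 mm⁴.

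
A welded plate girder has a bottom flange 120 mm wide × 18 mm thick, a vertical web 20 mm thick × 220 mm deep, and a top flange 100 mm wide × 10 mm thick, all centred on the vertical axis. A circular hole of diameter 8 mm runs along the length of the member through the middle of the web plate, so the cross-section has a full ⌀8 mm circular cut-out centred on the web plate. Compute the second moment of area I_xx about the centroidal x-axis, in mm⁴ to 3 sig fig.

I_xx ≈ 5.89 × 10⁷ mm⁴

Break the section into simple shapes (no overlaps), measuring from the bottom-left corner of the bounding box.
Bottom plate: 120 × 18, A = 2 160 mm², y = 9 mm, Ī = 58 320 mm⁴.
Web plate: 20 × 220, A = 4 400 mm², y = 128 mm, Ī = 17 746 667 mm⁴.
Top plate: 100 × 10, A = 1 000 mm², y = 243 mm, Ī = 8333.3 mm⁴.
Hole (subtracted): ⌀8, A = 50.265 mm², y = 128 mm, Ī = 201.06 mm⁴.
Centroid: ȳ = ΣA·y / ΣA = 109.09 mm.
Transfer each piece to the centroidal x-axis using Ī + A·d² with d = y − 109.09:
  bottom plate: d = -100.09 mm → contributes +21 695 437 mm⁴
  web plate: d = 18.914 mm → contributes +19 320 740 mm⁴
  top plate: d = 133.91 mm → contributes +17 941 324 mm⁴
  hole: d = 18.914 mm → contributes −18 183 mm⁴
Total I = 58 939 318 mm⁴.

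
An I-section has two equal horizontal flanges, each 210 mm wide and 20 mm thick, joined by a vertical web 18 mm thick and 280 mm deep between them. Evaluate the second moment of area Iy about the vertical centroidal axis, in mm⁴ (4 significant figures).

Decompose the section into non-overlapping parts with the origin at the bottom-left of its bounding rectangle.
Bottom flange: 210 × 20, A = 4 200 mm², x = 105 mm, Ī = 15 435 000 mm⁴.
Web: 18 × 280, A = 5 040 mm², x = 105 mm, Ī = 136 080 mm⁴.
Top flange: 210 × 20, A = 4 200 mm², x = 105 mm, Ī = 15 435 000 mm⁴.
By symmetry the centroid is at mid-width, x̄ = 105 mm.
All pieces are centred on the vertical centroidal axis, so I = ΣĪ = 31 006 080 mm⁴.

Iy ≈ 3.101 × 10⁷ mm⁴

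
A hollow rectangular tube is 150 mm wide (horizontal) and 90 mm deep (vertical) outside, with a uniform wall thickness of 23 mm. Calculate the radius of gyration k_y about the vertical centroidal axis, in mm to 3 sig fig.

k_y ≈ 48.7 mm

Break the section into simple shapes (no overlaps), measuring from the bottom-left corner of the bounding box.
Outer rectangle: 150 × 90, A = 13 500 mm², x = 75 mm, Ī = 25 312 500 mm⁴.
Inner void (subtracted): 104 × 44, A = 4 576 mm², x = 75 mm, Ī = 4 124 501 mm⁴.
By symmetry the centroid is at mid-width, x̄ = 75 mm.
All pieces are centred on the vertical centroidal axis, so I = ΣĪ (holes subtracted) = 21 187 999 mm⁴.
Radius of gyration: k = √(I/A) = √(21 187 999 / 8 924) = 48.726 mm.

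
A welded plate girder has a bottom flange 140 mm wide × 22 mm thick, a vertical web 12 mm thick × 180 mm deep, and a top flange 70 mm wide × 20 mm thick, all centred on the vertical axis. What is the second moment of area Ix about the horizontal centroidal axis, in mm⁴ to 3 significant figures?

Ix ≈ 4.70 × 10⁷ mm⁴

Treat the section as a set of non-overlapping primitives; coordinates are from the bounding-box lower-left.
Bottom plate: 140 × 22, A = 3 080 mm², y = 11 mm, Ī = 124 227 mm⁴.
Web plate: 12 × 180, A = 2 160 mm², y = 112 mm, Ī = 5 832 000 mm⁴.
Top plate: 70 × 20, A = 1 400 mm², y = 212 mm, Ī = 46 667 mm⁴.
Centroid: ȳ = ΣA·y / ΣA = 86.235 mm.
Transfer each piece to the horizontal centroidal axis using Ī + A·d² with d = y − 86.235:
  bottom plate: d = -75.235 mm → contributes +17 557 939 mm⁴
  web plate: d = 25.765 mm → contributes +7 265 891 mm⁴
  top plate: d = 125.77 mm → contributes +22 190 257 mm⁴
Total I = 47 014 087 mm⁴.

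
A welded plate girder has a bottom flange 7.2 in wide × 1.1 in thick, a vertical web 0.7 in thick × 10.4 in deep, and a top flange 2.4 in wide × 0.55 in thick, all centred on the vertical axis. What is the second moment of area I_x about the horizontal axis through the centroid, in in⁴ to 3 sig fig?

Decompose the section into non-overlapping parts with the origin at the bottom-left of its bounding rectangle.
Bottom plate: 7.2 × 1.1, A = 7.92 in², y = 0.55 in, Ī = 0.7986 in⁴.
Web plate: 0.7 × 10.4, A = 7.28 in², y = 6.3 in, Ī = 65.617 in⁴.
Top plate: 2.4 × 0.55, A = 1.32 in², y = 11.775 in, Ī = 0.033275 in⁴.
Centroid: ȳ = ΣA·y / ΣA = 3.9808 in.
Transfer each piece to the horizontal axis through the centroid using Ī + A·d² with d = y − 3.9808:
  bottom plate: d = -3.4308 in → contributes +94.021 in⁴
  web plate: d = 2.3192 in → contributes +104.77 in⁴
  top plate: d = 7.7942 in → contributes +80.222 in⁴
Total I = 279.02 in⁴.

I_x ≈ 279 in⁴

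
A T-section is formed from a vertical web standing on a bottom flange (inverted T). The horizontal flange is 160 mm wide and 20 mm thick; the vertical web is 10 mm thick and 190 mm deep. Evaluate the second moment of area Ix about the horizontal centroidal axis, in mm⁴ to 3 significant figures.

Decompose the section into non-overlapping parts with the origin at the bottom-left of its bounding rectangle.
Flange: 160 × 20, A = 3 200 mm², y = 10 mm, Ī = 106 667 mm⁴.
Web: 10 × 190, A = 1 900 mm², y = 115 mm, Ī = 5 715 833 mm⁴.
Centroid: ȳ = ΣA·y / ΣA = 49.118 mm.
Transfer each piece to the horizontal centroidal axis using Ī + A·d² with d = y − 49.118:
  flange: d = -39.118 mm → contributes +5 003 276 mm⁴
  web: d = 65.882 mm → contributes +13 962 754 mm⁴
Total I = 18 966 029 mm⁴.

Ix ≈ 1.90 × 10⁷ mm⁴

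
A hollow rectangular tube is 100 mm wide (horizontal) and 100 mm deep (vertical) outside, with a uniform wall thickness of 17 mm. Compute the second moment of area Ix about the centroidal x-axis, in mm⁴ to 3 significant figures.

Ix ≈ 6.75 × 10⁶ mm⁴

Split into non-overlapping primitives; take the origin at the lower-left of the bounding box.
Outer rectangle: 100 × 100, A = 10 000 mm², y = 50 mm, Ī = 8 333 333 mm⁴.
Inner void (subtracted): 66 × 66, A = 4 356 mm², y = 50 mm, Ī = 1 581 228 mm⁴.
By symmetry the centroid is at mid-height, ȳ = 50 mm.
All pieces are centred on the centroidal x-axis, so I = ΣĪ (holes subtracted) = 6 752 105 mm⁴.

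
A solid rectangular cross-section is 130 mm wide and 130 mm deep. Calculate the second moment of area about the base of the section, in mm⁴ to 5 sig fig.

I_base ≈ 9.5203 × 10⁷ mm⁴

The section: 130 × 130, A = 16 900 mm², y = 65 mm, Ī = 23 800 833 mm⁴.
Transfer it to the bottom edge using Ī + A·d² with d = y − 0:
  the section: d = 65 mm → contributes +95 203 333 mm⁴
Total I = 95 203 333 mm⁴.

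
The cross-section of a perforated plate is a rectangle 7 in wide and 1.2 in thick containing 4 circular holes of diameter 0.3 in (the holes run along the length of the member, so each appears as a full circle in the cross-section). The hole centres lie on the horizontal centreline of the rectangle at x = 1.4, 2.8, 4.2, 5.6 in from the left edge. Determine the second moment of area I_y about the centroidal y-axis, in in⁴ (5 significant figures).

Decompose the section into non-overlapping parts with the origin at the bottom-left of its bounding rectangle.
Plate: 7 × 1.2, A = 8.4 in², x = 3.5 in, Ī = 34.3 in⁴.
Hole 1 (subtracted): ⌀0.3, A = 0.07068583 in², x = 1.4 in, Ī = 0.0003976078 in⁴.
Hole 2 (subtracted): ⌀0.3, A = 0.07068583 in², x = 2.8 in, Ī = 0.0003976078 in⁴.
Hole 3 (subtracted): ⌀0.3, A = 0.07068583 in², x = 4.2 in, Ī = 0.0003976078 in⁴.
Hole 4 (subtracted): ⌀0.3, A = 0.07068583 in², x = 5.6 in, Ī = 0.0003976078 in⁴.
By symmetry the centroid is at mid-width, x̄ = 3.5 in.
Transfer each piece to the centroidal y-axis using Ī + A·d² with d = x − 3.5:
  plate: d = 0 in → contributes +34.3 in⁴
  hole 1: d = -2.1 in → contributes −0.3121221 in⁴
  hole 2: d = -0.7 in → contributes −0.03503367 in⁴
  hole 3: d = 0.7 in → contributes −0.03503367 in⁴
  hole 4: d = 2.1 in → contributes −0.3121221 in⁴
Total I = 33.60569 in⁴.

I_y ≈ 33.606 in⁴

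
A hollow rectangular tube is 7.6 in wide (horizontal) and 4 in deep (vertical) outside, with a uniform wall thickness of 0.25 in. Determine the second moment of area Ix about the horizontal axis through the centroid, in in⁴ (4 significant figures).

Split into non-overlapping primitives; take the origin at the lower-left of the bounding box.
Outer rectangle: 7.6 × 4, A = 30.4 in², y = 2 in, Ī = 40.5333 in⁴.
Inner void (subtracted): 7.1 × 3.5, A = 24.85 in², y = 2 in, Ī = 25.3677 in⁴.
By symmetry the centroid is at mid-height, ȳ = 2 in.
All pieces are centred on the horizontal axis through the centroid, so I = ΣĪ (holes subtracted) = 15.1656 in⁴.

Ix ≈ 15.17 in⁴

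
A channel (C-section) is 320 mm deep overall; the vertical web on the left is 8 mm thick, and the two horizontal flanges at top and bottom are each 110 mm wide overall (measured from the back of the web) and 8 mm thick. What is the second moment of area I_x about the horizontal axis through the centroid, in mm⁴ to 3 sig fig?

I_x ≈ 6.16 × 10⁷ mm⁴

Decompose the section into non-overlapping parts with the origin at the bottom-left of its bounding rectangle.
Web: 8 × 320, A = 2 560 mm², y = 160 mm, Ī = 21 845 333 mm⁴.
Top flange (beyond web): 102 × 8, A = 816 mm², y = 316 mm, Ī = 4 352 mm⁴.
Bottom flange (beyond web): 102 × 8, A = 816 mm², y = 4 mm, Ī = 4 352 mm⁴.
By symmetry the centroid is at mid-height, ȳ = 160 mm.
Transfer each piece to the horizontal axis through the centroid using Ī + A·d² with d = y − 160:
  web: d = 0 mm → contributes +21 845 333 mm⁴
  top flange (beyond web): d = 156 mm → contributes +19 862 528 mm⁴
  bottom flange (beyond web): d = -156 mm → contributes +19 862 528 mm⁴
Total I = 61 570 389 mm⁴.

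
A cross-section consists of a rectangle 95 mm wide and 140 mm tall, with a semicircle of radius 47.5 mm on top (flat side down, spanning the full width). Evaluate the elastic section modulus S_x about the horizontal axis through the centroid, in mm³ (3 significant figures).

S_x ≈ 4.57 × 10⁵ mm³

Decompose the section into non-overlapping parts with the origin at the bottom-left of its bounding rectangle.
Rectangular body: 95 × 140, A = 13 300 mm², y = 70 mm, Ī = 21 723 333 mm⁴.
Semicircular cap: semicircle r = 47.5, A = 3544.1 mm², y = 160.16 mm, Ī = 558 736 mm⁴.
Centroid: ȳ = ΣA·y / ΣA = 88.97 mm.
Transfer each piece to the horizontal axis through the centroid using Ī + A·d² with d = y − 88.97:
  rectangular body: d = -18.97 mm → contributes +26 509 567 mm⁴
  semicircular cap: d = 71.189 mm → contributes +18 520 066 mm⁴
Total I = 45 029 633 mm⁴.
Extreme fibre distance c = 98.53 mm; S = I/c = 457 015 mm³.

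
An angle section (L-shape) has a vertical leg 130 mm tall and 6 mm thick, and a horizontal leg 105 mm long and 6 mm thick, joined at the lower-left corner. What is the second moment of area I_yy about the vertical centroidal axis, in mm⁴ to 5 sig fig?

Break the section into simple shapes (no overlaps), measuring from the bottom-left corner of the bounding box.
Vertical leg: 6 × 130, A = 780 mm², x = 3 mm, Ī = 2 340 mm⁴.
Horizontal leg (remainder): 99 × 6, A = 594 mm², x = 55.5 mm, Ī = 485149.5 mm⁴.
Centroid: x̄ = ΣA·x / ΣA = 25.69651 mm.
Transfer each piece to the vertical centroidal axis using Ī + A·d² with d = x − 25.69651:
  vertical leg: d = -22.69651 mm → contributes +404142.5 mm⁴
  horizontal leg (remainder): d = 29.80349 mm → contributes +1 012 769 mm⁴
Total I = 1 416 911 mm⁴.

I_yy ≈ 1.4169 × 10⁶ mm⁴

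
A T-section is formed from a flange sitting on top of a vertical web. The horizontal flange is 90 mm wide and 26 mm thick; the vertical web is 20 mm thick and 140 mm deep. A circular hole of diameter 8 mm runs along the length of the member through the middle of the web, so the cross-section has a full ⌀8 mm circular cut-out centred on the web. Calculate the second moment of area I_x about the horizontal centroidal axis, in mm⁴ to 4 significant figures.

Split into non-overlapping primitives; take the origin at the lower-left of the bounding box.
Flange: 90 × 26, A = 2 340 mm², y = 153 mm, Ī = 131 820 mm⁴.
Web: 20 × 140, A = 2 800 mm², y = 70 mm, Ī = 4 573 333 mm⁴.
Hole (subtracted): ⌀8, A = 50.2655 mm², y = 70 mm, Ī = 201.062 mm⁴.
Centroid: ȳ = ΣA·y / ΣA = 108.159 mm.
Transfer each piece to the horizontal centroidal axis using Ī + A·d² with d = y − 108.159:
  flange: d = 44.8408 mm → contributes +4 836 860 mm⁴
  web: d = -38.1592 mm → contributes +8 650 474 mm⁴
  hole: d = -38.1592 mm → contributes −73393.7 mm⁴
Total I = 13 413 940 mm⁴.

I_x ≈ 1.341 × 10⁷ mm⁴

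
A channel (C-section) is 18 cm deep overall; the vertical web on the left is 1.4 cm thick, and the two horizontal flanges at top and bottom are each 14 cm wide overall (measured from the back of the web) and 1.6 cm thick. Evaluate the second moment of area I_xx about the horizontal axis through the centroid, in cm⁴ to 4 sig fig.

Decompose the section into non-overlapping parts with the origin at the bottom-left of its bounding rectangle.
Web: 1.4 × 18, A = 25.2 cm², y = 9 cm, Ī = 680.4 cm⁴.
Top flange (beyond web): 12.6 × 1.6, A = 20.16 cm², y = 17.2 cm, Ī = 4.3008 cm⁴.
Bottom flange (beyond web): 12.6 × 1.6, A = 20.16 cm², y = 0.8 cm, Ī = 4.3008 cm⁴.
By symmetry the centroid is at mid-height, ȳ = 9 cm.
Transfer each piece to the horizontal axis through the centroid using Ī + A·d² with d = y − 9:
  web: d = 0 cm → contributes +680.4 cm⁴
  top flange (beyond web): d = 8.2 cm → contributes +1359.86 cm⁴
  bottom flange (beyond web): d = -8.2 cm → contributes +1359.86 cm⁴
Total I = 3400.12 cm⁴.

I_xx ≈ 3400 cm⁴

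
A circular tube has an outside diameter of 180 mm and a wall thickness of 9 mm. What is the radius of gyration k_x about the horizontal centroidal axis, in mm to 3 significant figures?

Treat the section as a set of non-overlapping primitives; coordinates are from the bounding-box lower-left.
Outer circle: ⌀180, A = 25 447 mm², y = 90 mm, Ī = 51 529 974 mm⁴.
Bore (subtracted): ⌀162, A = 20 612 mm², y = 90 mm, Ī = 33 808 816 mm⁴.
By symmetry the centroid is at mid-height, ȳ = 90 mm.
All pieces are centred on the horizontal centroidal axis, so I = ΣĪ (holes subtracted) = 17 721 158 mm⁴.
Radius of gyration: k = √(I/A) = √(17 721 158 / 4834.9) = 60.541 mm.

k_x ≈ 60.5 mm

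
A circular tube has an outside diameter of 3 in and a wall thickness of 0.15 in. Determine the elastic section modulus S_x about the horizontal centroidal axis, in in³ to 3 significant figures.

Break the section into simple shapes (no overlaps), measuring from the bottom-left corner of the bounding box.
Outer circle: ⌀3, A = 7.0686 in², y = 1.5 in, Ī = 3.9761 in⁴.
Bore (subtracted): ⌀2.7, A = 5.7256 in², y = 1.5 in, Ī = 2.6087 in⁴.
By symmetry the centroid is at mid-height, ȳ = 1.5 in.
All pieces are centred on the horizontal centroidal axis, so I = ΣĪ (holes subtracted) = 1.3674 in⁴.
Extreme fibre distance c = 1.5 in; S = I/c = 0.91158 in³.

S_x ≈ 0.912 in³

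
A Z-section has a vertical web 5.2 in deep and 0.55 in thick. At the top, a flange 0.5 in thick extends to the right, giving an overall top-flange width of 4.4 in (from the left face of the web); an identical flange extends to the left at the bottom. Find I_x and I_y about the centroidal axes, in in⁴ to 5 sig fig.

Decompose the section into non-overlapping parts with the origin at the bottom-left of its bounding rectangle.
Web: 0.55 × 5.2, A = 2.86 in², y = 2.6 in, Ī = 6.444533 in⁴.
Top flange (beyond web): 3.85 × 0.5, A = 1.925 in², y = 4.95 in, Ī = 0.04010417 in⁴.
Bottom flange (beyond web): 3.85 × 0.5, A = 1.925 in², y = 0.25 in, Ī = 0.04010417 in⁴.
Centroid: ȳ = ΣA·y / ΣA = 2.6 in.
Transfer each piece to the centroidal x-axis using Ī + A·d² with d = y − 2.6:
  web: d = 0 in → contributes +6.444533 in⁴
  top flange (beyond web): d = 2.35 in → contributes +10.67092 in⁴
  bottom flange (beyond web): d = -2.35 in → contributes +10.67092 in⁴
Total I = 27.78637 in⁴.
For the y-axis: x̄ = 4.125 in.
Repeating about the centroidal y-axis gives I_y = 23.46165 in⁴.

I_x ≈ 27.786 in⁴, I_y ≈ 23.462 in⁴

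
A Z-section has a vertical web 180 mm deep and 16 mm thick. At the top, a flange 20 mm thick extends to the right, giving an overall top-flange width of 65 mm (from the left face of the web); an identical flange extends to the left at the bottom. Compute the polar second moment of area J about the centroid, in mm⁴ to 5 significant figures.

J ≈ 2.2909 × 10⁷ mm⁴

Split into non-overlapping primitives; take the origin at the lower-left of the bounding box.
Web: 16 × 180, A = 2 880 mm², y = 90 mm, Ī = 7 776 000 mm⁴.
Top flange (beyond web): 49 × 20, A = 980 mm², y = 170 mm, Ī = 32666.67 mm⁴.
Bottom flange (beyond web): 49 × 20, A = 980 mm², y = 10 mm, Ī = 32666.67 mm⁴.
Centroid: ȳ = ΣA·y / ΣA = 90 mm.
Transfer each piece to the centroidal x-axis using Ī + A·d² with d = y − 90:
  web: d = 0 mm → contributes +7 776 000 mm⁴
  top flange (beyond web): d = 80 mm → contributes +6 304 667 mm⁴
  bottom flange (beyond web): d = -80 mm → contributes +6 304 667 mm⁴
Total I = 20 385 333 mm⁴.
For the y-axis: x̄ = 57 mm.
Repeating about the centroidal y-axis gives I_y = 2 523 853 mm⁴.
Polar second moment: J = I_x + I_y = 22 909 187 mm⁴.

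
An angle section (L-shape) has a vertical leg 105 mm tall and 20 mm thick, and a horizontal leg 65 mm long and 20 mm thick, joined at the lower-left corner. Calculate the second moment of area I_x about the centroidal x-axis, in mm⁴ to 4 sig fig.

I_x ≈ 3.097 × 10⁶ mm⁴

Split into non-overlapping primitives; take the origin at the lower-left of the bounding box.
Vertical leg: 20 × 105, A = 2 100 mm², y = 52.5 mm, Ī = 1 929 375 mm⁴.
Horizontal leg (remainder): 45 × 20, A = 900 mm², y = 10 mm, Ī = 30 000 mm⁴.
Centroid: ȳ = ΣA·y / ΣA = 39.75 mm.
Transfer each piece to the centroidal x-axis using Ī + A·d² with d = y − 39.75:
  vertical leg: d = 12.75 mm → contributes +2 270 756 mm⁴
  horizontal leg (remainder): d = -29.75 mm → contributes +826 556 mm⁴
Total I = 3 097 313 mm⁴.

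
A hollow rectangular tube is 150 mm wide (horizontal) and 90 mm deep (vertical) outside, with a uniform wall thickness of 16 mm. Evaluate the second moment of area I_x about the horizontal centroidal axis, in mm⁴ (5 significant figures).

Break the section into simple shapes (no overlaps), measuring from the bottom-left corner of the bounding box.
Outer rectangle: 150 × 90, A = 13 500 mm², y = 45 mm, Ī = 9 112 500 mm⁴.
Inner void (subtracted): 118 × 58, A = 6 844 mm², y = 45 mm, Ī = 1 918 601 mm⁴.
By symmetry the centroid is at mid-height, ȳ = 45 mm.
All pieces are centred on the horizontal centroidal axis, so I = ΣĪ (holes subtracted) = 7 193 899 mm⁴.

I_x ≈ 7.1939 × 10⁶ mm⁴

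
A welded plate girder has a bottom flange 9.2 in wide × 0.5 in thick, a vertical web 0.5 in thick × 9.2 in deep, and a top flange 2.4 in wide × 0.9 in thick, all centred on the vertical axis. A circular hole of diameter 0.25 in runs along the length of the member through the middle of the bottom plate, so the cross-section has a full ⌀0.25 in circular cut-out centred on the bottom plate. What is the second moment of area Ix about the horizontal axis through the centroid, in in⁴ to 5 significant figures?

Decompose the section into non-overlapping parts with the origin at the bottom-left of its bounding rectangle.
Bottom plate: 9.2 × 0.5, A = 4.6 in², y = 0.25 in, Ī = 0.09583333 in⁴.
Web plate: 0.5 × 9.2, A = 4.6 in², y = 5.1 in, Ī = 32.44533 in⁴.
Top plate: 2.4 × 0.9, A = 2.16 in², y = 10.15 in, Ī = 0.1458 in⁴.
Hole (subtracted): ⌀0.25, A = 0.04908739 in², y = 0.25 in, Ī = 0.0001917476 in⁴.
Centroid: ȳ = ΣA·y / ΣA = 4.112995 in.
Transfer each piece to the horizontal axis through the centroid using Ī + A·d² with d = y − 4.112995:
  bottom plate: d = -3.862995 in → contributes +68.7404 in⁴
  web plate: d = 0.9870049 in → contributes +36.92656 in⁴
  top plate: d = 6.037005 in → contributes +78.86792 in⁴
  hole: d = -3.862995 in → contributes −0.7327096 in⁴
Total I = 183.8022 in⁴.

Ix ≈ 183.80 in⁴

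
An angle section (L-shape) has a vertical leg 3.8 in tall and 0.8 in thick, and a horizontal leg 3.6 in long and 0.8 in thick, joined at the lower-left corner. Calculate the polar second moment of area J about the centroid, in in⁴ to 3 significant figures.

Treat the section as a set of non-overlapping primitives; coordinates are from the bounding-box lower-left.
Vertical leg: 0.8 × 3.8, A = 3.04 in², y = 1.9 in, Ī = 3.6581 in⁴.
Horizontal leg (remainder): 2.8 × 0.8, A = 2.24 in², y = 0.4 in, Ī = 0.11947 in⁴.
Centroid: ȳ = ΣA·y / ΣA = 1.2636 in.
Transfer each piece to the centroidal x-axis using Ī + A·d² with d = y − 1.2636:
  vertical leg: d = 0.63636 in → contributes +4.8892 in⁴
  horizontal leg (remainder): d = -0.86364 in → contributes +1.7902 in⁴
Total I = 6.6794 in⁴.
For the y-axis: x̄ = 1.1636 in.
Repeating about the centroidal y-axis gives I_y = 5.8042 in⁴.
Polar second moment: J = I_x + I_y = 12.484 in⁴.

J ≈ 12.5 in⁴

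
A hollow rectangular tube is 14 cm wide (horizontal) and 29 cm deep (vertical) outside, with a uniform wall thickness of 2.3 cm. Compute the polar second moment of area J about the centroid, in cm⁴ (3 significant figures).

J ≈ 2.20 × 10⁴ cm⁴

Treat the section as a set of non-overlapping primitives; coordinates are from the bounding-box lower-left.
Outer rectangle: 14 × 29, A = 406 cm², y = 14.5 cm, Ī = 28 454 cm⁴.
Inner void (subtracted): 9.4 × 24.4, A = 229.36 cm², y = 14.5 cm, Ī = 11 379 cm⁴.
By symmetry the centroid is at mid-height, ȳ = 14.5 cm.
All pieces are centred on the centroidal x-axis, so I = ΣĪ (holes subtracted) = 17 075 cm⁴.
Repeating about the centroidal y-axis gives I_y = 4942.5 cm⁴.
Polar second moment: J = I_x + I_y = 22 017 cm⁴.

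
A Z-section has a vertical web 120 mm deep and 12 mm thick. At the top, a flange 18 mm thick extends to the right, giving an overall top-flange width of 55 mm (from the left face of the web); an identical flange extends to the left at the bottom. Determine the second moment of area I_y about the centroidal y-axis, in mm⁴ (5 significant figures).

Break the section into simple shapes (no overlaps), measuring from the bottom-left corner of the bounding box.
Web: 12 × 120, A = 1 440 mm², x = 49 mm, Ī = 17 280 mm⁴.
Top flange (beyond web): 43 × 18, A = 774 mm², x = 76.5 mm, Ī = 119260.5 mm⁴.
Bottom flange (beyond web): 43 × 18, A = 774 mm², x = 21.5 mm, Ī = 119260.5 mm⁴.
Centroid: x̄ = ΣA·x / ΣA = 49 mm.
Transfer each piece to the centroidal y-axis using Ī + A·d² with d = x − 49:
  web: d = 0 mm → contributes +17 280 mm⁴
  top flange (beyond web): d = 27.5 mm → contributes +704 598 mm⁴
  bottom flange (beyond web): d = -27.5 mm → contributes +704 598 mm⁴
Total I = 1 426 476 mm⁴.

I_y ≈ 1.4265 × 10⁶ mm⁴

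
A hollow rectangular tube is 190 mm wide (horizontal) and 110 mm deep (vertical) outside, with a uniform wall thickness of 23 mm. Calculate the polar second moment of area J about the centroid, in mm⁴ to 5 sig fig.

Break the section into simple shapes (no overlaps), measuring from the bottom-left corner of the bounding box.
Outer rectangle: 190 × 110, A = 20 900 mm², y = 55 mm, Ī = 21 074 167 mm⁴.
Inner void (subtracted): 144 × 64, A = 9 216 mm², y = 55 mm, Ī = 3 145 728 mm⁴.
By symmetry the centroid is at mid-height, ȳ = 55 mm.
All pieces are centred on the centroidal x-axis, so I = ΣĪ (holes subtracted) = 17 928 439 mm⁴.
Repeating about the centroidal y-axis gives I_y = 46 948 919 mm⁴.
Polar second moment: J = I_x + I_y = 64 877 357 mm⁴.

J ≈ 6.4877 × 10⁷ mm⁴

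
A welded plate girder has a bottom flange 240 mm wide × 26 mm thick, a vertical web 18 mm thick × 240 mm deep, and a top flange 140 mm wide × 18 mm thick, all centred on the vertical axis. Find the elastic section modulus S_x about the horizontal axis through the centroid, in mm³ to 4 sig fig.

Break the section into simple shapes (no overlaps), measuring from the bottom-left corner of the bounding box.
Bottom plate: 240 × 26, A = 6 240 mm², y = 13 mm, Ī = 351 520 mm⁴.
Web plate: 18 × 240, A = 4 320 mm², y = 146 mm, Ī = 20 736 000 mm⁴.
Top plate: 140 × 18, A = 2 520 mm², y = 275 mm, Ī = 68 040 mm⁴.
Centroid: ȳ = ΣA·y / ΣA = 107.404 mm.
Transfer each piece to the horizontal axis through the centroid using Ī + A·d² with d = y − 107.404:
  bottom plate: d = -94.4037 mm → contributes +55 962 730 mm⁴
  web plate: d = 38.5963 mm → contributes +27 171 403 mm⁴
  top plate: d = 167.596 mm → contributes +70 851 135 mm⁴
Total I = 153 985 269 mm⁴.
Extreme fibre distance c = 176.596 mm; S = I/c = 871 962 mm³.

S_x ≈ 8.720 × 10⁵ mm³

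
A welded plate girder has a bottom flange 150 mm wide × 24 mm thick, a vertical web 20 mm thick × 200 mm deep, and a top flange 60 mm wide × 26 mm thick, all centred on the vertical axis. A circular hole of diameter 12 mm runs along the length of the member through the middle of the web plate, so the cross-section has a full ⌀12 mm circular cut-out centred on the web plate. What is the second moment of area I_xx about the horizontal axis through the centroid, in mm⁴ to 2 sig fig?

Decompose the section into non-overlapping parts with the origin at the bottom-left of its bounding rectangle.
Bottom plate: 150 × 24, A = 3 600 mm², y = 12 mm, Ī = 172 800 mm⁴.
Web plate: 20 × 200, A = 4 000 mm², y = 124 mm, Ī = 13 333 333 mm⁴.
Top plate: 60 × 26, A = 1 560 mm², y = 237 mm, Ī = 87 880 mm⁴.
Hole (subtracted): ⌀12, A = 113.1 mm², y = 124 mm, Ī = 1 018 mm⁴.
Centroid: ȳ = ΣA·y / ΣA = 98.92 mm.
Transfer each piece to the horizontal axis through the centroid using Ī + A·d² with d = y − 98.92:
  bottom plate: d = -86.92 mm → contributes +27 369 473 mm⁴
  web plate: d = 25.08 mm → contributes +15 849 884 mm⁴
  top plate: d = 138.1 mm → contributes +29 832 102 mm⁴
  hole: d = 25.08 mm → contributes −72 172 mm⁴
Total I = 72 979 288 mm⁴.

I_xx ≈ 7.3 × 10⁷ mm⁴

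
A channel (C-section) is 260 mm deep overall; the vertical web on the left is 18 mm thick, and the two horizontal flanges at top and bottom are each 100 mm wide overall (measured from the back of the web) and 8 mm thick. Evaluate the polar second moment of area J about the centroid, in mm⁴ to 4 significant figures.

Decompose the section into non-overlapping parts with the origin at the bottom-left of its bounding rectangle.
Web: 18 × 260, A = 4 680 mm², y = 130 mm, Ī = 26 364 000 mm⁴.
Top flange (beyond web): 82 × 8, A = 656 mm², y = 256 mm, Ī = 3498.67 mm⁴.
Bottom flange (beyond web): 82 × 8, A = 656 mm², y = 4 mm, Ī = 3498.67 mm⁴.
By symmetry the centroid is at mid-height, ȳ = 130 mm.
Transfer each piece to the centroidal x-axis using Ī + A·d² with d = y − 130:
  web: d = 0 mm → contributes +26 364 000 mm⁴
  top flange (beyond web): d = 126 mm → contributes +10 418 155 mm⁴
  bottom flange (beyond web): d = -126 mm → contributes +10 418 155 mm⁴
Total I = 47 200 309 mm⁴.
For the y-axis: x̄ = 19.9479 mm.
Repeating about the centroidal y-axis gives I_y = 3 423 333 mm⁴.
Polar second moment: J = I_x + I_y = 50 623 642 mm⁴.

J ≈ 5.062 × 10⁷ mm⁴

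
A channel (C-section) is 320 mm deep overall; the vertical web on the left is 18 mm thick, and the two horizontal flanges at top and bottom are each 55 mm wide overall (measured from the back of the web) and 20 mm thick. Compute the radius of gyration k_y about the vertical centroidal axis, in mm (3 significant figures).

k_y ≈ 13.0 mm

Break the section into simple shapes (no overlaps), measuring from the bottom-left corner of the bounding box.
Web: 18 × 320, A = 5 760 mm², x = 9 mm, Ī = 155 520 mm⁴.
Top flange (beyond web): 37 × 20, A = 740 mm², x = 36.5 mm, Ī = 84 422 mm⁴.
Bottom flange (beyond web): 37 × 20, A = 740 mm², x = 36.5 mm, Ī = 84 422 mm⁴.
Centroid: x̄ = ΣA·x / ΣA = 14.622 mm.
Transfer each piece to the vertical centroidal axis using Ī + A·d² with d = x − 14.622:
  web: d = -5.6215 mm → contributes +337 546 mm⁴
  top flange (beyond web): d = 21.878 mm → contributes +438 635 mm⁴
  bottom flange (beyond web): d = 21.878 mm → contributes +438 635 mm⁴
Total I = 1 214 816 mm⁴.
Radius of gyration: k = √(I/A) = √(1 214 816 / 7 240) = 12.953 mm.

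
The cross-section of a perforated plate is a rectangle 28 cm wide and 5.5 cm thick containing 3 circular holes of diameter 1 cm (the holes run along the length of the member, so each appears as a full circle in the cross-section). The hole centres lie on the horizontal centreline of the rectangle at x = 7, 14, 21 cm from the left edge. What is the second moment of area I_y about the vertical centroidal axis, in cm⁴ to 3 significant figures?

I_y ≈ 9980 cm⁴

Treat the section as a set of non-overlapping primitives; coordinates are from the bounding-box lower-left.
Plate: 28 × 5.5, A = 154 cm², x = 14 cm, Ī = 10 061 cm⁴.
Hole 1 (subtracted): ⌀1, A = 0.7854 cm², x = 7 cm, Ī = 0.049087 cm⁴.
Hole 2 (subtracted): ⌀1, A = 0.7854 cm², x = 14 cm, Ī = 0.049087 cm⁴.
Hole 3 (subtracted): ⌀1, A = 0.7854 cm², x = 21 cm, Ī = 0.049087 cm⁴.
By symmetry the centroid is at mid-width, x̄ = 14 cm.
Transfer each piece to the vertical centroidal axis using Ī + A·d² with d = x − 14:
  plate: d = 0 cm → contributes +10 061 cm⁴
  hole 1: d = -7 cm → contributes −38.534 cm⁴
  hole 2: d = 0 cm → contributes −0.049087 cm⁴
  hole 3: d = 7 cm → contributes −38.534 cm⁴
Total I = 9984.2 cm⁴.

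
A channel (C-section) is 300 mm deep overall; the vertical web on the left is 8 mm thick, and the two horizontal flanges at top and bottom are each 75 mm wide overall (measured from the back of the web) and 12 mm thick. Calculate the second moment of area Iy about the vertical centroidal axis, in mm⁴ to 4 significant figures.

Iy ≈ 1.968 × 10⁶ mm⁴

Break the section into simple shapes (no overlaps), measuring from the bottom-left corner of the bounding box.
Web: 8 × 300, A = 2 400 mm², x = 4 mm, Ī = 12 800 mm⁴.
Top flange (beyond web): 67 × 12, A = 804 mm², x = 41.5 mm, Ī = 300 763 mm⁴.
Bottom flange (beyond web): 67 × 12, A = 804 mm², x = 41.5 mm, Ī = 300 763 mm⁴.
Centroid: x̄ = ΣA·x / ΣA = 19.0449 mm.
Transfer each piece to the vertical centroidal axis using Ī + A·d² with d = x − 19.0449:
  web: d = -15.0449 mm → contributes +556 038 mm⁴
  top flange (beyond web): d = 22.4551 mm → contributes +706 165 mm⁴
  bottom flange (beyond web): d = 22.4551 mm → contributes +706 165 mm⁴
Total I = 1 968 368 mm⁴.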